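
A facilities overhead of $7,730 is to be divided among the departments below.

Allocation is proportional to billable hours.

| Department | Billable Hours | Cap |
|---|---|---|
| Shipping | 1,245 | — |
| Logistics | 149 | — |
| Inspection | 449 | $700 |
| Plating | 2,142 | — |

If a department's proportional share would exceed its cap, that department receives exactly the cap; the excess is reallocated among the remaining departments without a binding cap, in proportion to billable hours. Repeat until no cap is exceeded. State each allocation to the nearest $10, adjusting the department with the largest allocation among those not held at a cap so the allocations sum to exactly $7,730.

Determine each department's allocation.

Shipping: $2,480 · Logistics: $300 · Inspection: $700 · Plating: $4,250

Sum of billable hours: 3,985.
Unconstrained shares: Shipping 2,415.02; Logistics 289.03; Inspection 870.96; Plating 4,154.996.
Capped: Inspection ($700); residual $7,030 reallocated over remaining billable hours 3,536.
Shares after redistribution: Shipping 2,475.21 → $2,480; Logistics 296.23 → $300; Plating 4,258.56 → $4,260.
Rounding difference −$10 applied to Plating → $4,250.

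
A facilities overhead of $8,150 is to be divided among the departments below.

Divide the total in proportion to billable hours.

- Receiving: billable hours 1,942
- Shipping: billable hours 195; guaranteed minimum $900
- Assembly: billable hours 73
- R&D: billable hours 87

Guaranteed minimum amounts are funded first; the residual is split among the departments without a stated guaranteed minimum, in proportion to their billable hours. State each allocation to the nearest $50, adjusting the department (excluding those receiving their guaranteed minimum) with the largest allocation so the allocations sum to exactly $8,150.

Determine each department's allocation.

Guaranteed amounts: Shipping $900. Balance $7,250.
Balance split over remaining billable hours 2,102: Receiving 6,698.14 → $6,700; Assembly 251.78 → $250; R&D 300.07 → $300.

Receiving: $6,700 · Shipping: $900 · Assembly: $250 · R&D: $300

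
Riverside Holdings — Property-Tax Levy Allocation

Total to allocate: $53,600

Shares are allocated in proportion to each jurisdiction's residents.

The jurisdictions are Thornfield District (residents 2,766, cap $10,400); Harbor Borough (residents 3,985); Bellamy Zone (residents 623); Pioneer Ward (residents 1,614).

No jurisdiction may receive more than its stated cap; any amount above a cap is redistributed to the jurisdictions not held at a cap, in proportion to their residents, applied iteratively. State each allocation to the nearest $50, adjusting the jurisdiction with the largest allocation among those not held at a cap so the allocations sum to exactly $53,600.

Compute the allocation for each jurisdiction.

Sum of residents: 8,988.
Proportional shares (ignoring caps): Thornfield District 16,495.06; Harbor Borough 23,764.57; Bellamy Zone 3,715.26; Pioneer Ward 9,625.10.
Capped: Thornfield District ($10,400); remaining pool $43,200 reallocated over remaining residents 6,222.
Redistributed shares: Harbor Borough 27,668.27 → $27,650; Bellamy Zone 4,325.55 → $4,350; Pioneer Ward 11,206.17 → $11,200.

Thornfield District: $10,400; Harbor Borough: $27,650; Bellamy Zone: $4,350; Pioneer Ward: $11,200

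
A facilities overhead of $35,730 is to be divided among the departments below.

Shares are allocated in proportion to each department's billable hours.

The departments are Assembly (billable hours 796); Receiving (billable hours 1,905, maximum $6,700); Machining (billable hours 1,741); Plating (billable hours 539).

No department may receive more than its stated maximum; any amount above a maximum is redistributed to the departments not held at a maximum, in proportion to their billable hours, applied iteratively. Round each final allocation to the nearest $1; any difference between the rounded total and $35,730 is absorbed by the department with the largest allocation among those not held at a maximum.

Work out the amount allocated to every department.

Billable hours total: 4,981.
Proportional shares (ignoring caps): Assembly 5,709.91; Receiving 13,665.06; Machining 12,488.64; Plating 3,866.39.
Held at cap: Receiving ($6,700); residual $29,030 reallocated over remaining billable hours 3,076.
Redistributed shares: Assembly 7,512.31 → $7,512; Machining 16,430.83 → $16,431; Plating 5,086.86 → $5,087.

Assembly: $7,512 | Receiving: $6,700 | Machining: $16,431 | Plating: $5,087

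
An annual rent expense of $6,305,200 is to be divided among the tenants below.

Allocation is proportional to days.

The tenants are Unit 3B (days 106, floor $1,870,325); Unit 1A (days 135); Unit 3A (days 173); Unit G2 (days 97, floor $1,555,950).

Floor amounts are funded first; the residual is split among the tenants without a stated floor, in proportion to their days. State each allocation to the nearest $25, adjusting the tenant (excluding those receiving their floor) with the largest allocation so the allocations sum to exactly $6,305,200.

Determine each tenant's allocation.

Unit 3B: $1,870,325 | Unit 1A: $1,261,875 | Unit 3A: $1,617,050 | Unit G2: $1,555,950

Fund the minimums — Unit 3B $1,870,325; Unit G2 $1,555,950. Residual $2,878,925.
Residual split over remaining days 308: Unit 1A 1,261,866.48 → $1,261,875; Unit 3A 1,617,058.52 → $1,617,050.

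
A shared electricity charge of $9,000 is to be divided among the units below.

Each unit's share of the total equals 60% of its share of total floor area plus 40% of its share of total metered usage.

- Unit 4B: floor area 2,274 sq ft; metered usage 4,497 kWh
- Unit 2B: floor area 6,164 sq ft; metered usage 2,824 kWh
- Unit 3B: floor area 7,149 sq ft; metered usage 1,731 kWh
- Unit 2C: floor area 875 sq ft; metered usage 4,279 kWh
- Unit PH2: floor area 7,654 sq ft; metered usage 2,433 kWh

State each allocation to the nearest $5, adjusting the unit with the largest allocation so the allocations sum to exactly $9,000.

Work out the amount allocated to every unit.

Totals — floor area 24,116, metered usage 15,764.
Blended shares (60% floor area + 40% metered usage): Unit 4B 0.1707; Unit 2B 0.2250; Unit 3B 0.2218; Unit 2C 0.1303; Unit PH2 0.2522.
Proportional shares: Unit 4B 1,536.16; Unit 2B 2,025.14; Unit 3B 1,996.09; Unit 2C 1,173.12; Unit PH2 2,269.49.
Rounded to nearest $5: Unit 4B $1,535; Unit 2B $2,025; Unit 3B $1,995; Unit 2C $1,175; Unit PH2 $2,270. Sum = $9,000.
Rounded total matches; no reconciliation needed.

Unit 4B: $1,535; Unit 2B: $2,025; Unit 3B: $1,995; Unit 2C: $1,175; Unit PH2: $2,270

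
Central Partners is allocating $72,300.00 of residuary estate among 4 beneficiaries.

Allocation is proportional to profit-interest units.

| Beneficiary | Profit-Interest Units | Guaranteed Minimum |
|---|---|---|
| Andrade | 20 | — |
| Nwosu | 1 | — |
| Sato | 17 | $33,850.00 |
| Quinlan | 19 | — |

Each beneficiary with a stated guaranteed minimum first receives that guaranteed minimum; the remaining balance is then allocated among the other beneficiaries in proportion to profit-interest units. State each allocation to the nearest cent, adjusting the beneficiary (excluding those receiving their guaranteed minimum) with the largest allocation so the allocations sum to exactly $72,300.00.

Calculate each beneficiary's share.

Andrade: $19,225.00; Nwosu: $961.25; Sato: $33,850.00; Quinlan: $18,263.75

Fund the minimums — Sato $33,850.00. Balance $38,450.00.
Balance split over remaining profit-interest units 40: Andrade 19,225.0000 → $19,225.00; Nwosu 961.2500 → $961.25; Quinlan 18,263.7500 → $18,263.75.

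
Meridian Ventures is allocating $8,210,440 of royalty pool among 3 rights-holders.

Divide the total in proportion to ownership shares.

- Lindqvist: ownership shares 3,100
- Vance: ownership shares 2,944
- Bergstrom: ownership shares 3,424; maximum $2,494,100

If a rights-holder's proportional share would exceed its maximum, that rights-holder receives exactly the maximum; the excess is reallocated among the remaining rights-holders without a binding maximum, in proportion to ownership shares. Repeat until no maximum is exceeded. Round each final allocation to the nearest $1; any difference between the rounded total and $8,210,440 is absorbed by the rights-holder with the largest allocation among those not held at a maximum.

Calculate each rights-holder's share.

Sum of ownership shares: 9,468.
Pro-rata shares before constraints: Lindqvist 2,688,251.37; Vance 2,552,971.63; Bergstrom 2,969,217.00.
Capped: Bergstrom ($2,494,100); balance $5,716,340 reallocated over remaining ownership shares 6,044.
Shares after redistribution: Lindqvist 2,931,941.43 → $2,931,941; Vance 2,784,398.57 → $2,784,399.

Lindqvist: $2,931,941 | Vance: $2,784,399 | Bergstrom: $2,494,100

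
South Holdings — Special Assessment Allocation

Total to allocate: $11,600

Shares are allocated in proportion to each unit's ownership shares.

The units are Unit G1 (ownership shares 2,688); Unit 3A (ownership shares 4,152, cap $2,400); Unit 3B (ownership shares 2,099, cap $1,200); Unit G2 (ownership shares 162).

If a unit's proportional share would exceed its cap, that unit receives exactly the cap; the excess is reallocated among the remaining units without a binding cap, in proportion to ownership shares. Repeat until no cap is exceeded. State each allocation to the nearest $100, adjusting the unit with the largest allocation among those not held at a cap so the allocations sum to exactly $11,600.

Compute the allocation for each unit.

Unit G1: $7,500; Unit 3A: $2,400; Unit 3B: $1,200; Unit G2: $500

Sum of ownership shares: 9,101.
Unconstrained shares: Unit G1 3,426.09; Unit 3A 5,292.08; Unit 3B 2,675.35; Unit G2 206.48.
Cap binds for Unit 3A ($2,400), Unit 3B ($1,200); remaining pool $8,000 reallocated over remaining ownership shares 2,850.
Redistributed shares: Unit G1 7,545.26 → $7,500; Unit G2 454.74 → $500.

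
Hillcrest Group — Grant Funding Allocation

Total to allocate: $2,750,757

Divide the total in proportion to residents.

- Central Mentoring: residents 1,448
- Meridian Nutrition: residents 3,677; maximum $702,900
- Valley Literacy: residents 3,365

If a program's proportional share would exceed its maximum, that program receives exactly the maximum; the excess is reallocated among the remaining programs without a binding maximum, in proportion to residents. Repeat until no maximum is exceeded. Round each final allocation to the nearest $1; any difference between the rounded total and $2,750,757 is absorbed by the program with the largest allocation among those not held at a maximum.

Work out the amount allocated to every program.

Central Mentoring: $616,102 · Meridian Nutrition: $702,900 · Valley Literacy: $1,431,755

Residents total: 8,490.
Unconstrained shares: Central Mentoring 469,151.49; Meridian Nutrition 1,191,346.70; Valley Literacy 1,090,258.81.
Held at cap: Meridian Nutrition ($702,900); residual $2,047,857 reallocated over remaining residents 4,813.
Shares after redistribution: Central Mentoring 616,101.59 → $616,102; Valley Literacy 1,431,755.41 → $1,431,755.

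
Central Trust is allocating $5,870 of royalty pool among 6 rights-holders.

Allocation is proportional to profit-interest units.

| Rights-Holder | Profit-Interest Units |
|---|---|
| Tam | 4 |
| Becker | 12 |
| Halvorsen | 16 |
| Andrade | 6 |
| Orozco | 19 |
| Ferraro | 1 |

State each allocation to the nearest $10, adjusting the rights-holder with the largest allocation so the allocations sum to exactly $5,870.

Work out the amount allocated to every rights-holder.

Sum of profit-interest units: 58.
Unrounded shares: Tam 4/58 × $5,870 = 404.83; Becker 12/58 × $5,870 = 1,214.48; Halvorsen 16/58 × $5,870 = 1,619.31; Andrade 6/58 × $5,870 = 607.24; Orozco 19/58 × $5,870 = 1,922.93; Ferraro 1/58 × $5,870 = 101.21.
Rounded to nearest $10: Tam $400; Becker $1,210; Halvorsen $1,620; Andrade $610; Orozco $1,920; Ferraro $100. Sum = $5,860.
Difference $5,870 − $5,860 = +$10 applied to largest allocation (Orozco): Orozco becomes $1,930.

Tam: $400 | Becker: $1,210 | Halvorsen: $1,620 | Andrade: $610 | Orozco: $1,930 | Ferraro: $100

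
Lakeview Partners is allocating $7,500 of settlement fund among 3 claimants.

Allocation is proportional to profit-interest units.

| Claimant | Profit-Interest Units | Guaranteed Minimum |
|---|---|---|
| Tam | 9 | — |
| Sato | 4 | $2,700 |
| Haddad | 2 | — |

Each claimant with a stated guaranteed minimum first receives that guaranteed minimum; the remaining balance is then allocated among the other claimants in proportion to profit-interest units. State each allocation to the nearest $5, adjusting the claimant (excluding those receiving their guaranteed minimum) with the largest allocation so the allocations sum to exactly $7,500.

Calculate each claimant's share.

Fund the minimums — Sato $2,700. Balance $4,800.
Balance split over remaining profit-interest units 11: Tam 3,927.27 → $3,925; Haddad 872.73 → $875.

Tam: $3,925 | Sato: $2,700 | Haddad: $875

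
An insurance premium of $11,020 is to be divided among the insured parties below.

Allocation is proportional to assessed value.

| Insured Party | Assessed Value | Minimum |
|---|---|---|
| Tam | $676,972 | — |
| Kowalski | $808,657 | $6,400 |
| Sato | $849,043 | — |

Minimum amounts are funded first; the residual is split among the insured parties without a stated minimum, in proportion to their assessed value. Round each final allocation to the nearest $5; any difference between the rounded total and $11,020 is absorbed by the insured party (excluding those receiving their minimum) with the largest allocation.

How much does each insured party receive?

Minimums first: Kowalski $6,400. Remaining pool $4,620.
Remaining pool split over remaining assessed value 1,526,015: Tam 2,049.53 → $2,050; Sato 2,570.47 → $2,570.

Tam: $2,050 · Kowalski: $6,400 · Sato: $2,570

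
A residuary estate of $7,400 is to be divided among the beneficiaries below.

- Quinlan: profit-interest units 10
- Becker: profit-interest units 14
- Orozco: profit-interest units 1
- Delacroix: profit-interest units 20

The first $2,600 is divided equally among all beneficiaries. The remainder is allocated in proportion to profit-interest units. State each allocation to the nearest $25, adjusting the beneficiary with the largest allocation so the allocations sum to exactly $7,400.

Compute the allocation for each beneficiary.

Quinlan: $1,725; Becker: $2,150; Orozco: $750; Delacroix: $2,775

First tranche $2,600 split equally: $650 each.
Remainder $4,800 by profit-interest units (total 45): Quinlan 1,066.67 → $1,075; Becker 1,493.33 → $1,500; Orozco 106.67 → $100; Delacroix 2,133.33 → $2,125.
Totals: Quinlan $650 + $1,075 = $1,725; Becker $650 + $1,500 = $2,150; Orozco $650 + $100 = $750; Delacroix $650 + $2,125 = $2,775.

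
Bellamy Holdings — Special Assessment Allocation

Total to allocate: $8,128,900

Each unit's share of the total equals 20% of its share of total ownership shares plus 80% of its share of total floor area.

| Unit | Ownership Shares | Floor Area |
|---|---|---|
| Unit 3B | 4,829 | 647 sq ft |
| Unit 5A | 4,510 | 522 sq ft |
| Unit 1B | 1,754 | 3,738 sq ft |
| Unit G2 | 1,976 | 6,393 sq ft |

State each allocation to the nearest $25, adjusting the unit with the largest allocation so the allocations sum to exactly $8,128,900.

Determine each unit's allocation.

Unit 3B: $973,075; Unit 5A: $861,450; Unit 1B: $2,369,400; Unit G2: $3,924,975

Totals — ownership shares 13,069, floor area 11,300.
Composite weights (20% ownership shares + 80% floor area): Unit 3B 0.1197; Unit 5A 0.1060; Unit 1B 0.2915; Unit G2 0.4828.
Pro-rata amounts: Unit 3B 973,073.05; Unit 5A 861,452.37; Unit 1B 2,369,406.19; Unit G2 3,924,968.38.
At nearest $25: Unit 3B $973,075; Unit 5A $861,450; Unit 1B $2,369,400; Unit G2 $3,924,975. Sum = $8,128,900.
Sum already equals the total — no adjustment.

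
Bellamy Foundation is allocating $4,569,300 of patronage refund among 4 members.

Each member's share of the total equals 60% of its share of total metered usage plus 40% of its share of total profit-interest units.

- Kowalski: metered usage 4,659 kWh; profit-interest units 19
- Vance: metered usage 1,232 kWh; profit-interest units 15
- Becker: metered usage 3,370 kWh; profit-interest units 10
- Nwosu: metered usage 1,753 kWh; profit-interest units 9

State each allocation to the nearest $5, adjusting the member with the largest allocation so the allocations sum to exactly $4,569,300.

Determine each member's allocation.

Kowalski: $1,814,930 · Vance: $823,945 · Becker: $1,183,705 · Nwosu: $746,720

Metered usage total 11,014; profit-interest units total 53.
Combined weights (60% metered usage + 40% profit-interest units): Kowalski 0.3972; Vance 0.1803; Becker 0.2591; Nwosu 0.1634.
Raw shares: Kowalski 1,814,928.13; Vance 823,945.90; Becker 1,183,705.62; Nwosu 746,720.35.
Rounded to nearest $5: Kowalski $1,814,930; Vance $823,945; Becker $1,183,705; Nwosu $746,720. Sum = $4,569,300.
Sum already equals the total — no adjustment.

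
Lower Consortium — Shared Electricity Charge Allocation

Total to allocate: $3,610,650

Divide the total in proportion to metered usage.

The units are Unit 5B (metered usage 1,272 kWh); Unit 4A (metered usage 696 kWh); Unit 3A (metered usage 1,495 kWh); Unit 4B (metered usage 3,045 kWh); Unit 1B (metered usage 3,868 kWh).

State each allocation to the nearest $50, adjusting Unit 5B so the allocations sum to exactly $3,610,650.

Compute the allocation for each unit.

Metered usage total: 10,376.
Proportional shares: Unit 5B 1,272/10,376 × $3,610,650 = 442,631.73; Unit 4A 696/10,376 × $3,610,650 = 242,194.72; Unit 3A 1,495/10,376 × $3,610,650 = 520,231.47; Unit 4B 3,045/10,376 × $3,610,650 = 1,059,601.89; Unit 1B 3,868/10,376 × $3,610,650 = 1,345,990.19.
At nearest $50: Unit 5B $442,650; Unit 4A $242,200; Unit 3A $520,250; Unit 4B $1,059,600; Unit 1B $1,346,000. Sum = $3,610,700.
Difference $3,610,650 − $3,610,700 = −$50 applied to Unit 5B: Unit 5B becomes $442,600.

Unit 5B: $442,600; Unit 4A: $242,200; Unit 3A: $520,250; Unit 4B: $1,059,600; Unit 1B: $1,346,000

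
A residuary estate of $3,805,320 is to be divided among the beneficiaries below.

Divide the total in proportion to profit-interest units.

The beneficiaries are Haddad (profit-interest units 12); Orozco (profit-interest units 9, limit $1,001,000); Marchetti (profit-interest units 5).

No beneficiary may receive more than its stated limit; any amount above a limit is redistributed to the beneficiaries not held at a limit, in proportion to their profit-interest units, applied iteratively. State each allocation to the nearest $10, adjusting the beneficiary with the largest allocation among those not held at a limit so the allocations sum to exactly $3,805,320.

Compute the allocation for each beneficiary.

Haddad: $1,979,520 | Orozco: $1,001,000 | Marchetti: $824,800

Sum of profit-interest units: 26.
Pro-rata shares before constraints: Haddad 1,756,301.54; Orozco 1,317,226.15; Marchetti 731,792.31.
Held at cap: Orozco ($1,001,000); remaining pool $2,804,320 reallocated over remaining profit-interest units 17.
Redistributed shares: Haddad 1,979,520.00 → $1,979,520; Marchetti 824,800.00 → $824,800.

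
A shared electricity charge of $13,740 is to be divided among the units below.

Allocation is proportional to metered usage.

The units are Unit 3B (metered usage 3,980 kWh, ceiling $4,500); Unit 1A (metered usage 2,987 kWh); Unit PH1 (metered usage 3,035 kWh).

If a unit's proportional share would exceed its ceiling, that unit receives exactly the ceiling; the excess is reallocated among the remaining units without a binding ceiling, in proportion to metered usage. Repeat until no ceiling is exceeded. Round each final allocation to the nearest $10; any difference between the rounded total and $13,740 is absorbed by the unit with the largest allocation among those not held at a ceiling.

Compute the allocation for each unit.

Combined metered usage = 10,002.
Unconstrained shares: Unit 3B 5,467.43; Unit 1A 4,103.32; Unit PH1 4,169.26.
Cap binds for Unit 3B ($4,500); remaining pool $9,240 reallocated over remaining metered usage 6,022.
Remaining shares: Unit 1A 4,583.18 → $4,580; Unit PH1 4,656.82 → $4,660.

Unit 3B: $4,500 · Unit 1A: $4,580 · Unit PH1: $4,660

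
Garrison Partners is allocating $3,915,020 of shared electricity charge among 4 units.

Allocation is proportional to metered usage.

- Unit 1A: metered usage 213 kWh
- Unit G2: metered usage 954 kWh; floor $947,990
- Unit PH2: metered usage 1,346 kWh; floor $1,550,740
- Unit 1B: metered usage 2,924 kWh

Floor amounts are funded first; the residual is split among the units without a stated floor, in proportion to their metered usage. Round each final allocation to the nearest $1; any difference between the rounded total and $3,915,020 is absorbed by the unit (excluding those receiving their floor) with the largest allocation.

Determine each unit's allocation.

Unit 1A: $96,165 · Unit G2: $947,990 · Unit PH2: $1,550,740 · Unit 1B: $1,320,125

Guaranteed amounts: Unit G2 $947,990; Unit PH2 $1,550,740. Remaining pool $1,416,290.
Remaining pool split over remaining metered usage 3,137: Unit 1A 96,165.05 → $96,165; Unit 1B 1,320,124.95 → $1,320,125.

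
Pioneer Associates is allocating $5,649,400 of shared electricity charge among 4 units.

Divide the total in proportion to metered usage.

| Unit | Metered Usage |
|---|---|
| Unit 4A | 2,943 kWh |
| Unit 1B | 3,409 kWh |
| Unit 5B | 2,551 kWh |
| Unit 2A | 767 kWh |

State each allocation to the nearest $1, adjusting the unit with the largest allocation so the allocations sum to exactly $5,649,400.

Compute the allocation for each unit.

Metered usage total: 9,670.
Proportional shares: Unit 4A 2,943/9,670 × $5,649,400 = 1,719,357.21; Unit 1B 3,409/9,670 × $5,649,400 = 1,991,603.37; Unit 5B 2,551/9,670 × $5,649,400 = 1,490,343.27; Unit 2A 767/9,670 × $5,649,400 = 448,096.15.
At nearest $1: Unit 4A $1,719,357; Unit 1B $1,991,603; Unit 5B $1,490,343; Unit 2A $448,096. Sum = $5,649,399.
Difference $5,649,400 − $5,649,399 = +$1 applied to largest allocation (Unit 1B): Unit 1B becomes $1,991,604.

Unit 4A: $1,719,357 | Unit 1B: $1,991,604 | Unit 5B: $1,490,343 | Unit 2A: $448,096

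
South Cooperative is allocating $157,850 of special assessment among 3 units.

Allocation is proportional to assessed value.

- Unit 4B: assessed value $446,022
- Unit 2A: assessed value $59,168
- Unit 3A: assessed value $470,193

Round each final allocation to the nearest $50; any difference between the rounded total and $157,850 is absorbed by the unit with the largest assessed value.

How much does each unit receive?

Sum of assessed value: 975,383.
Pro-rata amounts: Unit 4B 446,022/975,383 × $157,850 = 72,181.46; Unit 2A 59,168/975,383 × $157,850 = 9,575.39; Unit 3A 470,193/975,383 × $157,850 = 76,093.15.
After rounding ($50): Unit 4B $72,200; Unit 2A $9,600; Unit 3A $76,100. Sum = $157,900.
Difference $157,850 − $157,900 = −$50 applied to largest assessed value (Unit 3A): Unit 3A becomes $76,050.

Unit 4B: $72,200; Unit 2A: $9,600; Unit 3A: $76,050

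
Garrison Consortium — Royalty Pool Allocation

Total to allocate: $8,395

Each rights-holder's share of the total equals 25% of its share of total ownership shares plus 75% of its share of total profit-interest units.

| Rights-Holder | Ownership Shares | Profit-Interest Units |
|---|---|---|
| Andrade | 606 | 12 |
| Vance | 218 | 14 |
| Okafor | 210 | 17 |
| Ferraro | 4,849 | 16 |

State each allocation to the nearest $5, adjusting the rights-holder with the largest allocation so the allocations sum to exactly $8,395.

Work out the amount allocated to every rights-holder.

Totals — ownership shares 5,883, profit-interest units 59.
Combined weights (25% ownership shares + 75% profit-interest units): Andrade 0.1783; Vance 0.1872; Okafor 0.2250; Ferraro 0.4094.
Raw shares: Andrade 1,496.78; Vance 1,571.80; Okafor 1,889.09; Ferraro 3,437.33.
Rounded to nearest $5: Andrade $1,495; Vance $1,570; Okafor $1,890; Ferraro $3,435. Sum = $8,390.
Difference $8,395 − $8,390 = +$5 applied to largest allocation (Ferraro): Ferraro becomes $3,440.

Andrade: $1,495 · Vance: $1,570 · Okafor: $1,890 · Ferraro: $3,440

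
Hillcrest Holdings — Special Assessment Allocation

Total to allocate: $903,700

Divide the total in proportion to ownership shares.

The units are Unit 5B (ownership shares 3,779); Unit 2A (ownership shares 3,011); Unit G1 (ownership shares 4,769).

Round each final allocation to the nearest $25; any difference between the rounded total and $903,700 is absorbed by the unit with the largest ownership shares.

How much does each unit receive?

Total ownership shares = 3,779 + 3,011 + 4,769 = 11,559.
Proportional shares: Unit 5B 295,447.90; Unit 2A 235,404.51; Unit G1 372,847.59.
After rounding ($25): Unit 5B $295,450; Unit 2A $235,400; Unit G1 $372,850. Sum = $903,700.
No rounding difference to absorb.

Unit 5B: $295,450 | Unit 2A: $235,400 | Unit G1: $372,850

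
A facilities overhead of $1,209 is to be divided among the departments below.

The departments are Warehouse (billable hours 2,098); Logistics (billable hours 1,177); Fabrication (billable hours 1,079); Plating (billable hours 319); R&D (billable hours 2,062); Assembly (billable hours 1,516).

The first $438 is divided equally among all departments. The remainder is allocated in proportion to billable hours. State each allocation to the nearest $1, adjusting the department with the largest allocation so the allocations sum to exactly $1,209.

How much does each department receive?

Warehouse: $268; Logistics: $183; Fabrication: $174; Plating: $103; R&D: $266; Assembly: $215

$438 shared equally gives $73 per department.
Remainder $771 by billable hours (total 8,251): Warehouse 196.04 → $196; Logistics 109.98 → $110; Fabrication 100.83 → $101; Plating 29.81 → $30; R&D 192.68 → $193; Assembly 141.66 → $142.
Rounding difference −$1 on remainder applied to Warehouse.
Totals: Warehouse $73 + $195 = $268; Logistics $73 + $110 = $183; Fabrication $73 + $101 = $174; Plating $73 + $30 = $103; R&D $73 + $193 = $266; Assembly $73 + $142 = $215.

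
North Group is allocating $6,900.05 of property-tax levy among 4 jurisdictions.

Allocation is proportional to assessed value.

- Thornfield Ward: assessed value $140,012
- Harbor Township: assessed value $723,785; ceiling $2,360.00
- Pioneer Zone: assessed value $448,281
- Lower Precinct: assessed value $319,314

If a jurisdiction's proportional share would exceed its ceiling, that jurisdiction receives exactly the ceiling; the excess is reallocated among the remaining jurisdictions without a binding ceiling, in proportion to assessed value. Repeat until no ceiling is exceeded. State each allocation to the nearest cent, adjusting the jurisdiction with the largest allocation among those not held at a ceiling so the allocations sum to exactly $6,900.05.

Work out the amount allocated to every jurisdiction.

Thornfield Ward: $700.37 · Harbor Township: $2,360.00 · Pioneer Zone: $2,242.40 · Lower Precinct: $1,597.28

Combined assessed value = 1,631,392.
Proportional shares (ignoring caps): Thornfield Ward 592.1874; Harbor Township 3,061.2831; Pioneer Zone 1,896.0258; Lower Precinct 1,350.5537.
Capped: Harbor Township ($2,360.00); balance $4,540.05 reallocated over remaining assessed value 907,607.
Remaining shares: Thornfield Ward 700.3708 → $700.37; Pioneer Zone 2,242.4002 → $2,242.40; Lower Precinct 1,597.2789 → $1,597.28.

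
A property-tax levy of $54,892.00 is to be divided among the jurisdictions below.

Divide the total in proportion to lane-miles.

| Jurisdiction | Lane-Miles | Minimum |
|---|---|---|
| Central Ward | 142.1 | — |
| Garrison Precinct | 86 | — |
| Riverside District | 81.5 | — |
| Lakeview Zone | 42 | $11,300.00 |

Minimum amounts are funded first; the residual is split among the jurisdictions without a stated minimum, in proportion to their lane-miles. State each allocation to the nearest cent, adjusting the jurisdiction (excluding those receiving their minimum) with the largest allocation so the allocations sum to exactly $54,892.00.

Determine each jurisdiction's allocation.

Guaranteed amounts: Lakeview Zone $11,300.00. Balance $43,592.00.
Balance split over remaining lane-miles 309.6: Central Ward 20,007.8269 → $20,007.83; Garrison Precinct 12,108.8889 → $12,108.89; Riverside District 11,475.2842 → $11,475.28.

Central Ward: $20,007.83 · Garrison Precinct: $12,108.89 · Riverside District: $11,475.28 · Lakeview Zone: $11,300.00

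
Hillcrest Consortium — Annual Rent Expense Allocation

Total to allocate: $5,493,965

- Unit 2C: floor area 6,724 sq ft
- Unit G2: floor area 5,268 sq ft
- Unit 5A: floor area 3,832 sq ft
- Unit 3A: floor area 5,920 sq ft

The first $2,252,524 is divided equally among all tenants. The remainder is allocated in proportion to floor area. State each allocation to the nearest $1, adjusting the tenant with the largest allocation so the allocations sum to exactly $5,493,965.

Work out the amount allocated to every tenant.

Equal tier: $2,252,524 ÷ 4 = $563,131 apiece.
Remainder $3,241,441 by floor area (total 21,744): Unit 2C 1,002,366.14 → $1,002,366; Unit G2 785,316.00 → $785,316; Unit 5A 571,247.33 → $571,247; Unit 3A 882,511.53 → $882,512.
Totals: Unit 2C $563,131 + $1,002,366 = $1,565,497; Unit G2 $563,131 + $785,316 = $1,348,447; Unit 5A $563,131 + $571,247 = $1,134,378; Unit 3A $563,131 + $882,512 = $1,445,643.

Unit 2C: $1,565,497 | Unit G2: $1,348,447 | Unit 5A: $1,134,378 | Unit 3A: $1,445,643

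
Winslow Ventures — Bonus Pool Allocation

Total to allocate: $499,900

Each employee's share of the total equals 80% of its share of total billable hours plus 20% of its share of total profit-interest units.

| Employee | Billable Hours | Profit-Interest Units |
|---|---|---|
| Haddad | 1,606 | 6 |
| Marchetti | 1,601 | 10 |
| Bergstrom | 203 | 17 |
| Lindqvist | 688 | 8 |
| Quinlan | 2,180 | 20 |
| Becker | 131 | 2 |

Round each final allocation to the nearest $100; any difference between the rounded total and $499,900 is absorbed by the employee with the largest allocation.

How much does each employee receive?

Haddad: $109,700 | Marchetti: $115,800 | Bergstrom: $39,600 | Lindqvist: $55,600 | Quinlan: $167,900 | Becker: $11,300

Billable hours total 6,409; profit-interest units total 63.
Blended shares (80% billable hours + 20% profit-interest units): Haddad 0.2195; Marchetti 0.2316; Bergstrom 0.0793; Lindqvist 0.1113; Quinlan 0.3356; Becker 0.0227.
Proportional shares: Haddad 109,735.90; Marchetti 115,771.84; Bergstrom 39,645.88; Lindqvist 55,626.90; Quinlan 167,771.14; Becker 11,348.34.
Rounded to nearest $100: Haddad $109,700; Marchetti $115,800; Bergstrom $39,600; Lindqvist $55,600; Quinlan $167,800; Becker $11,300. Sum = $499,800.
Difference $499,900 − $499,800 = +$100 applied to largest allocation (Quinlan): Quinlan becomes $167,900.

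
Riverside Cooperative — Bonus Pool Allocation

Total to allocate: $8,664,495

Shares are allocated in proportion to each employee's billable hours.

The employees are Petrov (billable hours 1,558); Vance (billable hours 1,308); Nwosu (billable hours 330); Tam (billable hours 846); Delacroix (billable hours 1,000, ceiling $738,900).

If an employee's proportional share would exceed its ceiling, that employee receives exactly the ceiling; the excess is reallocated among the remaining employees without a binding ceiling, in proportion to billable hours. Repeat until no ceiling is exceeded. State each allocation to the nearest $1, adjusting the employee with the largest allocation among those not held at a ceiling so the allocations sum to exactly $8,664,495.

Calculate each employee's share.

Billable hours total: 5,042.
Proportional shares (ignoring caps): Petrov 2,677,366.76; Vance 2,247,750.79; Nwosu 567,093.09; Tam 1,453,820.46; Delacroix 1,718,463.90.
Held at cap: Delacroix ($738,900); remaining pool $7,925,595 reallocated over remaining billable hours 4,042.
Shares after redistribution: Petrov 3,054,942.36 → $3,054,942; Vance 2,564,739.80 → $2,564,740; Nwosu 647,067.38 → $647,067; Tam 1,658,845.47 → $1,658,845.
Rounding difference +$1 applied to Petrov → $3,054,943.

Petrov: $3,054,943 · Vance: $2,564,740 · Nwosu: $647,067 · Tam: $1,658,845 · Delacroix: $738,900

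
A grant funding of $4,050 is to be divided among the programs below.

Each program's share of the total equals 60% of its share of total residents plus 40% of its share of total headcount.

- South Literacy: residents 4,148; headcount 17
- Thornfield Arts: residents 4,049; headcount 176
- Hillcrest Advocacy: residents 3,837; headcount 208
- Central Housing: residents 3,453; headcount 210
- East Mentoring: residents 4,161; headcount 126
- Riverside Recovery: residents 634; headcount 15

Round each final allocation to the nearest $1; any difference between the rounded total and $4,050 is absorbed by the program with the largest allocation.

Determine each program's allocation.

Residents total 20,282; headcount total 752.
Combined weights (60% residents + 40% headcount): South Literacy 0.1318; Thornfield Arts 0.2134; Hillcrest Advocacy 0.2241; Central Housing 0.2139; East Mentoring 0.1901; Riverside Recovery 0.0267.
Unrounded shares: South Literacy 533.60; Thornfield Arts 864.26; Hillcrest Advocacy 907.80; Central Housing 866.10; East Mentoring 769.97; Riverside Recovery 108.27.
Rounded to nearest $1: South Literacy $534; Thornfield Arts $864; Hillcrest Advocacy $908; Central Housing $866; East Mentoring $770; Riverside Recovery $108. Sum = $4,050.
Sum already equals the total — no adjustment.

South Literacy: $534 · Thornfield Arts: $864 · Hillcrest Advocacy: $908 · Central Housing: $866 · East Mentoring: $770 · Riverside Recovery: $108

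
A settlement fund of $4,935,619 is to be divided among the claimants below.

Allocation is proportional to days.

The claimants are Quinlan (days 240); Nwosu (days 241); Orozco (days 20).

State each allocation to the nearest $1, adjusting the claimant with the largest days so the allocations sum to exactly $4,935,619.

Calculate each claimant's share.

Quinlan: $2,364,368 · Nwosu: $2,374,220 · Orozco: $197,031

Combined days = 240 + 241 + 20 = 501.
Unrounded shares: Quinlan 2,364,368.38; Nwosu 2,374,219.92; Orozco 197,030.70.
At nearest $1: Quinlan $2,364,368; Nwosu $2,374,220; Orozco $197,031. Sum = $4,935,619.
No rounding difference to absorb.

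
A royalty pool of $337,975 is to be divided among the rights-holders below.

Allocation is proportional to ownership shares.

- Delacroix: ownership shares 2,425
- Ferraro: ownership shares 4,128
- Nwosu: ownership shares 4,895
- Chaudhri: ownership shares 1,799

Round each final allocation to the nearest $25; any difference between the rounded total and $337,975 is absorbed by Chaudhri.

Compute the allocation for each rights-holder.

Total ownership shares = 13,247.
Proportional shares: Delacroix 2,425/13,247 × $337,975 = 61,869.81; Ferraro 4,128/13,247 × $337,975 = 105,319.00; Nwosu 4,895/13,247 × $337,975 = 124,887.72; Chaudhri 1,799/13,247 × $337,975 = 45,898.47.
Rounded to nearest $25: Delacroix $61,875; Ferraro $105,325; Nwosu $124,900; Chaudhri $45,900. Sum = $338,000.
Difference $337,975 − $338,000 = −$25 applied to Chaudhri: Chaudhri becomes $45,875.

Delacroix: $61,875; Ferraro: $105,325; Nwosu: $124,900; Chaudhri: $45,875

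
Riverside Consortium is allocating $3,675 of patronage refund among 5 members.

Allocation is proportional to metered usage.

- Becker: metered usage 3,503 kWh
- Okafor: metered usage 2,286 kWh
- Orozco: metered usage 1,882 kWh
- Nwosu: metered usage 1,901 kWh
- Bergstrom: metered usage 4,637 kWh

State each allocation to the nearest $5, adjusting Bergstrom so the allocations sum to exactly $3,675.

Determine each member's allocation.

Becker: $905 · Okafor: $590 · Orozco: $485 · Nwosu: $490 · Bergstrom: $1,205

Metered usage total: 14,209.
Proportional shares: Becker 3,503/14,209 × $3,675 = 906.01; Okafor 2,286/14,209 × $3,675 = 591.25; Orozco 1,882/14,209 × $3,675 = 486.76; Nwosu 1,901/14,209 × $3,675 = 491.67; Bergstrom 4,637/14,209 × $3,675 = 1,199.31.
At nearest $5: Becker $905; Okafor $590; Orozco $485; Nwosu $490; Bergstrom $1,200. Sum = $3,670.
Difference $3,675 − $3,670 = +$5 applied to Bergstrom: Bergstrom becomes $1,205.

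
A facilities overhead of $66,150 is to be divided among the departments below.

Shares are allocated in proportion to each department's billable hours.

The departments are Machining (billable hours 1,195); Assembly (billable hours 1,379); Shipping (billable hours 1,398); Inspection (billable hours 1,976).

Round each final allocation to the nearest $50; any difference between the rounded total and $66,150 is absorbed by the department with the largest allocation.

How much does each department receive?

Machining: $13,300 | Assembly: $15,350 | Shipping: $15,550 | Inspection: $21,950

Combined billable hours = 5,948.
Pro-rata amounts: Machining 1,195/5,948 × $66,150 = 13,290.06; Assembly 1,379/5,948 × $66,150 = 15,336.39; Shipping 1,398/5,948 × $66,150 = 15,547.70; Inspection 1,976/5,948 × $66,150 = 21,975.86.
Rounded to nearest $50: Machining $13,300; Assembly $15,350; Shipping $15,550; Inspection $22,000. Sum = $66,200.
Difference $66,150 − $66,200 = −$50 applied to largest allocation (Inspection): Inspection becomes $21,950.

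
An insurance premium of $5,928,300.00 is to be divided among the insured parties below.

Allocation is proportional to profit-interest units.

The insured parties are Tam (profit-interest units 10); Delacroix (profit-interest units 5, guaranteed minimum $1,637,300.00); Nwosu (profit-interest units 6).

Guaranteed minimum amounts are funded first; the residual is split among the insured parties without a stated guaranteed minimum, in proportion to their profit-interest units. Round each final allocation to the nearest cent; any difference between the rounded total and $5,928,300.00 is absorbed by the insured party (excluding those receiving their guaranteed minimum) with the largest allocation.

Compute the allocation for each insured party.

Tam: $2,681,875.00 · Delacroix: $1,637,300.00 · Nwosu: $1,609,125.00

Guaranteed amounts: Delacroix $1,637,300.00. Remaining pool $4,291,000.00.
Remaining pool split over remaining profit-interest units 16: Tam 2,681,875.0000 → $2,681,875.00; Nwosu 1,609,125.0000 → $1,609,125.00.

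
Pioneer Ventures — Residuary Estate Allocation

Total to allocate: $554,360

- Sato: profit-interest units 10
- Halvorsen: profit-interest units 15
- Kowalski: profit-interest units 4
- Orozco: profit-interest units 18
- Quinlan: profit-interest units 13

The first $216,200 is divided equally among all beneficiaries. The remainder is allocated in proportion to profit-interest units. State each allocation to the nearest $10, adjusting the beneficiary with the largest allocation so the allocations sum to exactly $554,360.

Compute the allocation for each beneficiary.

Sato: $99,600; Halvorsen: $127,780; Kowalski: $65,780; Orozco: $144,690; Quinlan: $116,510

$216,200 shared equally gives $43,240 per beneficiary.
Remainder $338,160 by profit-interest units (total 60): Sato 56,360.00 → $56,360; Halvorsen 84,540.00 → $84,540; Kowalski 22,544.00 → $22,540; Orozco 101,448.00 → $101,450; Quinlan 73,268.00 → $73,270.
Totals: Sato $43,240 + $56,360 = $99,600; Halvorsen $43,240 + $84,540 = $127,780; Kowalski $43,240 + $22,540 = $65,780; Orozco $43,240 + $101,450 = $144,690; Quinlan $43,240 + $73,270 = $116,510.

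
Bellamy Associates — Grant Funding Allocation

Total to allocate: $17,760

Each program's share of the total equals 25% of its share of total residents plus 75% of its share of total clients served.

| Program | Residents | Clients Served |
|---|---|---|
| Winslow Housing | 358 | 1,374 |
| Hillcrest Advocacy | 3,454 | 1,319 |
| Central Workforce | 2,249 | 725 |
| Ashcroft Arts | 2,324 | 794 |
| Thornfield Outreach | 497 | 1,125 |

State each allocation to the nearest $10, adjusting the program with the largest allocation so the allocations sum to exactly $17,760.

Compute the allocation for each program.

Residents total 8,882; clients served total 5,337.
Blended shares (25% residents + 75% clients served): Winslow Housing 0.2032; Hillcrest Advocacy 0.2826; Central Workforce 0.1652; Ashcroft Arts 0.1770; Thornfield Outreach 0.1721.
Raw shares: Winslow Housing 3,608.17; Hillcrest Advocacy 5,018.55; Central Workforce 2,933.69; Ashcroft Arts 3,143.39; Thornfield Outreach 3,056.20.
At nearest $10: Winslow Housing $3,610; Hillcrest Advocacy $5,020; Central Workforce $2,930; Ashcroft Arts $3,140; Thornfield Outreach $3,060. Sum = $17,760.
Sum already equals the total — no adjustment.

Winslow Housing: $3,610; Hillcrest Advocacy: $5,020; Central Workforce: $2,930; Ashcroft Arts: $3,140; Thornfield Outreach: $3,060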